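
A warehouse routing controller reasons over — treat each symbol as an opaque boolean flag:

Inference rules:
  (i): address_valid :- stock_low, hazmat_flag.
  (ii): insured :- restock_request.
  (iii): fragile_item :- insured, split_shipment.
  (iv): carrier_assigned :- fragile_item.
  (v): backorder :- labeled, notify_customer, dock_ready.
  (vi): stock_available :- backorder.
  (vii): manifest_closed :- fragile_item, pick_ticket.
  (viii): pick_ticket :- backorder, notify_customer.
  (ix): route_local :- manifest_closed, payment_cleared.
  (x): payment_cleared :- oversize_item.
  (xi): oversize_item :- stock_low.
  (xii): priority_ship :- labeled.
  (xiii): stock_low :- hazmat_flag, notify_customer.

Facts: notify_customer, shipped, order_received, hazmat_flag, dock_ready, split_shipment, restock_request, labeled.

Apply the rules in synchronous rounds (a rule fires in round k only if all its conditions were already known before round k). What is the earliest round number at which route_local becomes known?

4

[1] (ii) [insured :- restock_request.]; (v) [backorder :- labeled, notify_customer, dock_ready.]; (xii) [priority_ship :- labeled.]; (xiii) [stock_low :- hazmat_flag, notify_customer.]. ⇒ new: insured, backorder, priority_ship, stock_low.
[2] (i) [address_valid :- stock_low, hazmat_flag.]; (iii) [fragile_item :- insured, split_shipment.]; (vi) [stock_available :- backorder.]; (viii) [pick_ticket :- backorder, notify_customer.]; (xi) [oversize_item :- stock_low.]. ⇒ new: address_valid, fragile_item, stock_available, pick_ticket, oversize_item.
[3] (iv) [carrier_assigned :- fragile_item.]; (vii) [manifest_closed :- fragile_item, pick_ticket.]; (x) [payment_cleared :- oversize_item.]. ⇒ new: carrier_assigned, manifest_closed, payment_cleared.
[4] (ix) [route_local :- manifest_closed, payment_cleared.]. ⇒ new: route_local.
route_local first appears in round 4.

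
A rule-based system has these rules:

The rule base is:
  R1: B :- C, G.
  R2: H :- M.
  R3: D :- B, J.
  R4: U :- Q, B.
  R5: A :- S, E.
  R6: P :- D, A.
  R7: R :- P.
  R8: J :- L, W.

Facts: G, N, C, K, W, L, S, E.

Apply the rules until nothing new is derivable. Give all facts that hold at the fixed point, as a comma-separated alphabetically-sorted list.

A, B, C, D, E, G, J, K, L, N, P, R, S, W

Round 1 — R1, R5, R8, derive B, A, J.
Round 2 — R3, derive D.
Round 3 — R6, derive P.
Round 4 — R7, derive R.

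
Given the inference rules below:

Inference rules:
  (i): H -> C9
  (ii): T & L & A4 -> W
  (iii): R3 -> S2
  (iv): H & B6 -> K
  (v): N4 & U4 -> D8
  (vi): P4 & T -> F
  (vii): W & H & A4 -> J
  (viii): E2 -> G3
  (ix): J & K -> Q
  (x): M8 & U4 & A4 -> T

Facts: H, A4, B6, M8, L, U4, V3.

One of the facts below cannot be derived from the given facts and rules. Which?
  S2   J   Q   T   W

Round 1 — (i), (iv), (x), derive C9, K, T.
Round 2 — (ii), derive W.
Round 3 — (vii), derive J.
Round 4 — (ix), derive Q.
Derived: T (round 1), W (round 2), J (round 3), Q (round 4). S2 never appears in any round.

S2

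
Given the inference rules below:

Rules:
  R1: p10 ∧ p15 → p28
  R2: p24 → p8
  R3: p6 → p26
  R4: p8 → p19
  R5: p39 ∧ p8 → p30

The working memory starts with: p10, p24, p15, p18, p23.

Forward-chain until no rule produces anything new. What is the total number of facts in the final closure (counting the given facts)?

8

[1] R1 [p10 ∧ p15 → p28]; R2 [p24 → p8]. ⇒ new: p28, p8.
[2] R4 [p8 → p19]. ⇒ new: p19.
Closure: {p10, p15, p18, p19, p23, p24, p28, p8} — 8 facts.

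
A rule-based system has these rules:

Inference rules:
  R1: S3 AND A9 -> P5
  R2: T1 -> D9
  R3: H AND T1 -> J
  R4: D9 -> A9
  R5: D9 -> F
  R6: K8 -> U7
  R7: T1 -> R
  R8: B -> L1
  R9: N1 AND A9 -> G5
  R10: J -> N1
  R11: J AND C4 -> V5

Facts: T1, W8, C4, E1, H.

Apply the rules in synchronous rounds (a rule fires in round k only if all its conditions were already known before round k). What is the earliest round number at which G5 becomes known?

3

Round 1: R2 [T1 -> D9]; R3 [H AND T1 -> J]; R7 [T1 -> R]. New: D9, J, R.
Round 2: R4 [D9 -> A9]; R5 [D9 -> F]; R10 [J -> N1]; R11 [J AND C4 -> V5]. New: A9, F, N1, V5.
Round 3: R9 [N1 AND A9 -> G5]. New: G5.
G5 first appears in round 3.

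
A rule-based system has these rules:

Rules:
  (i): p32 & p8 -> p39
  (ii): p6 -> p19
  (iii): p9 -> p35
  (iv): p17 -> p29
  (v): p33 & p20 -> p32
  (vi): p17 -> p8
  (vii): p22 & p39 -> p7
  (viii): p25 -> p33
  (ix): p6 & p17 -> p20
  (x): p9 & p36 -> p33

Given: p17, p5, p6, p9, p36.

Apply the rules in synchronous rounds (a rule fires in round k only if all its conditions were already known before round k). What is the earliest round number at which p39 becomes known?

3

Round 1: (ii) [p6 -> p19]; (iii) [p9 -> p35]; (iv) [p17 -> p29]; (vi) [p17 -> p8]; (ix) [p6 & p17 -> p20]; (x) [p9 & p36 -> p33]. New: p19, p35, p29, p8, p20, p33.
Round 2: (v) [p33 & p20 -> p32]. New: p32.
Round 3: (i) [p32 & p8 -> p39]. New: p39.
p39 first appears in round 3.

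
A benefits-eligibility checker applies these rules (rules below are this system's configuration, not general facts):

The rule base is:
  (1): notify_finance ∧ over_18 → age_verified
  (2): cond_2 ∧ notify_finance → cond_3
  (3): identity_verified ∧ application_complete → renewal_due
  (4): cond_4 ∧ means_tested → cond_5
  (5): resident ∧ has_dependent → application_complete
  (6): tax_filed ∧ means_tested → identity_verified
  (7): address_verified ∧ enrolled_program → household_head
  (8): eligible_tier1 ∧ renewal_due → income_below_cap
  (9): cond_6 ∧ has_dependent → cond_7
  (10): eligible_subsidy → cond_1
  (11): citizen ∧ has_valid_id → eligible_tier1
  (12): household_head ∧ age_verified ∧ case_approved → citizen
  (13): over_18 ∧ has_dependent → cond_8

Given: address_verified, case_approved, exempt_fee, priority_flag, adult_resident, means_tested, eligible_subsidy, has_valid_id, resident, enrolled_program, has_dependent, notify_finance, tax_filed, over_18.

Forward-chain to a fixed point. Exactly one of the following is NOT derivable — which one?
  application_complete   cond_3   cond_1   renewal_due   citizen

[1] (1) [notify_finance ∧ over_18 → age_verified]; (5) [resident ∧ has_dependent → application_complete]; (6) [tax_filed ∧ means_tested → identity_verified]; (7) [address_verified ∧ enrolled_program → household_head]; (10) [eligible_subsidy → cond_1]; (13) [over_18 ∧ has_dependent → cond_8]. ⇒ new: age_verified, application_complete, identity_verified, household_head, cond_1, cond_8.
[2] (3) [identity_verified ∧ application_complete → renewal_due]; (12) [household_head ∧ age_verified ∧ case_approved → citizen]. ⇒ new: renewal_due, citizen.
[3] (11) [citizen ∧ has_valid_id → eligible_tier1]. ⇒ new: eligible_tier1.
[4] (8) [eligible_tier1 ∧ renewal_due → income_below_cap]. ⇒ new: income_below_cap.
Derived: cond_1 (round 1), citizen (round 2), renewal_due (round 2), application_complete (round 1). cond_3 never appears in any round.

cond_3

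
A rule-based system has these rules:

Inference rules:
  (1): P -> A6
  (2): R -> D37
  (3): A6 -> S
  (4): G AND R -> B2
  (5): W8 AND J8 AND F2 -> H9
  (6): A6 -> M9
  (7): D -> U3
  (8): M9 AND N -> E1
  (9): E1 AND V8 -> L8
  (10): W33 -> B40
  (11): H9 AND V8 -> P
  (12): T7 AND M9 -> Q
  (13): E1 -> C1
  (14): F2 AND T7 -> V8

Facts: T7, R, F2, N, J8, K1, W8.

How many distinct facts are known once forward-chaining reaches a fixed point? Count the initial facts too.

18

Round 1 — (2), (5), (14), derive D37, H9, V8.
Round 2 — (11), derive P.
Round 3 — (1), derive A6.
Round 4 — (3), (6), derive S, M9.
Round 5 — (8), (12), derive E1, Q.
Round 6 — (9), (13), derive L8, C1.
Closure: {A6, C1, D37, E1, F2, H9, J8, K1, L8, M9, N, P, Q, R, S, T7, V8, W8} — 18 facts.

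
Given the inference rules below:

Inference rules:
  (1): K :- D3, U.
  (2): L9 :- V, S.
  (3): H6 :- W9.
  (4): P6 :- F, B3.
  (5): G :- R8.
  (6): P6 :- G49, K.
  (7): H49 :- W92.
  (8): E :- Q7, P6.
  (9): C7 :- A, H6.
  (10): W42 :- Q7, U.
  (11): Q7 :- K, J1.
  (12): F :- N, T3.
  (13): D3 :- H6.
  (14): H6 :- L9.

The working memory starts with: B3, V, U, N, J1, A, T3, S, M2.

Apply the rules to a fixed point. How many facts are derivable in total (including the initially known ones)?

19

Round 1 fires (2), (12), giving L9, F.
Round 2 fires (4), (14), giving P6, H6.
Round 3 fires (9), (13), giving C7, D3.
Round 4 fires (1), giving K.
Round 5 fires (11), giving Q7.
Round 6 fires (8), (10), giving E, W42.
Closure: {A, B3, C7, D3, E, F, H6, J1, K, L9, M2, N, P6, Q7, S, T3, U, V, W42} — 19 facts.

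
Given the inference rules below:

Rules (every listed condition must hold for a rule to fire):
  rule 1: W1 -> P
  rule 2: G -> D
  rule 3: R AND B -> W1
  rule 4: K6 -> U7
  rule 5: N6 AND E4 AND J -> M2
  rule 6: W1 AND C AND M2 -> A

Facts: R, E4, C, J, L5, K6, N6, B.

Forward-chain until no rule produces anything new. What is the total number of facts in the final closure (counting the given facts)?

13

Round 1 fires rule 3, rule 4, rule 5, giving W1, U7, M2.
Round 2 fires rule 1, rule 6, giving P, A.
Closure: {A, B, C, E4, J, K6, L5, M2, N6, P, R, U7, W1} — 13 facts.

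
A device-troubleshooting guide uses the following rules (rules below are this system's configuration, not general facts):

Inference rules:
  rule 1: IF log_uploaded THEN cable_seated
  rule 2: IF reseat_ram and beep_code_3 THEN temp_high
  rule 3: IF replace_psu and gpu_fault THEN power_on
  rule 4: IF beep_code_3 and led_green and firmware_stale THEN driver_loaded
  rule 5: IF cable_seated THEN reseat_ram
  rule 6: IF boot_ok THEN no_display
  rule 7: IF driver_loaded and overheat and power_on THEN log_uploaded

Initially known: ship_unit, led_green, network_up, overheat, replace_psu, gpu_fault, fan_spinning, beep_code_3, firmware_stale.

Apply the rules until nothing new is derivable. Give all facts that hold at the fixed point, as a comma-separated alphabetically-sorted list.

Round 1 — rule 3, rule 4, derive power_on, driver_loaded.
Round 2 — rule 7, derive log_uploaded.
Round 3 — rule 1, derive cable_seated.
Round 4 — rule 5, derive reseat_ram.
Round 5 — rule 2, derive temp_high.

beep_code_3, cable_seated, driver_loaded, fan_spinning, firmware_stale, gpu_fault, led_green, log_uploaded, network_up, overheat, power_on, replace_psu, reseat_ram, ship_unit, temp_high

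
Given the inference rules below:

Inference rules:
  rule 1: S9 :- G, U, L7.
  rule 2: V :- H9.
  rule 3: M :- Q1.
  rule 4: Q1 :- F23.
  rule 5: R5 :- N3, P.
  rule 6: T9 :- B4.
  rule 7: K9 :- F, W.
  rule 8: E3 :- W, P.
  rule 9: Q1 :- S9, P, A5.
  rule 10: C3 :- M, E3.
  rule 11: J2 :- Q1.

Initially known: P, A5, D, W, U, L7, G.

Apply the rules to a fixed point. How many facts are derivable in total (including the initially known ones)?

13

Round 1 — rule 1, rule 8, derive S9, E3.
Round 2 — rule 9, derive Q1.
Round 3 — rule 3, rule 11, derive M, J2.
Round 4 — rule 10, derive C3.
Closure: {A5, C3, D, E3, G, J2, L7, M, P, Q1, S9, U, W} — 13 facts.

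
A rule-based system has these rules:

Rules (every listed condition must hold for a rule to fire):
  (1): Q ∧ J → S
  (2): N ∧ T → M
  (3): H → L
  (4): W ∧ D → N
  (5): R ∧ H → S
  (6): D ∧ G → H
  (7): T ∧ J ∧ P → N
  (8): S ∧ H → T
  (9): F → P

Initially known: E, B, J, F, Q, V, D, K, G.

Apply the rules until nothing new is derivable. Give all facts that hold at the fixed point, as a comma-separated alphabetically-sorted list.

B, D, E, F, G, H, J, K, L, M, N, P, Q, S, T, V

Round 1 fires (1), (6), (9), giving S, H, P.
Round 2 fires (3), (8), giving L, T.
Round 3 fires (7), giving N.
Round 4 fires (2), giving M.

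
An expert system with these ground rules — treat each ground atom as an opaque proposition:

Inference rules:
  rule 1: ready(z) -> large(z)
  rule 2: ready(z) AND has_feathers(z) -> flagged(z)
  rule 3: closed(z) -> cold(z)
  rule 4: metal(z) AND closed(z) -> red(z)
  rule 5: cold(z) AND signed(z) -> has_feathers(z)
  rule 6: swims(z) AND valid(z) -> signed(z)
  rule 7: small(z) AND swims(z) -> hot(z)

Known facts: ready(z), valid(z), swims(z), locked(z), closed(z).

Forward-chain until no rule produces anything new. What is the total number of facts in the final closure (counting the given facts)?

Round 1: rule 1 [ready(z) -> large(z)]; rule 3 [closed(z) -> cold(z)]; rule 6 [swims(z) AND valid(z) -> signed(z)]. New: large(z), cold(z), signed(z).
Round 2: rule 5 [cold(z) AND signed(z) -> has_feathers(z)]. New: has_feathers(z).
Round 3: rule 2 [ready(z) AND has_feathers(z) -> flagged(z)]. New: flagged(z).
Closure: {closed(z), cold(z), flagged(z), has_feathers(z), large(z), locked(z), ready(z), signed(z), swims(z), valid(z)} — 10 facts.

10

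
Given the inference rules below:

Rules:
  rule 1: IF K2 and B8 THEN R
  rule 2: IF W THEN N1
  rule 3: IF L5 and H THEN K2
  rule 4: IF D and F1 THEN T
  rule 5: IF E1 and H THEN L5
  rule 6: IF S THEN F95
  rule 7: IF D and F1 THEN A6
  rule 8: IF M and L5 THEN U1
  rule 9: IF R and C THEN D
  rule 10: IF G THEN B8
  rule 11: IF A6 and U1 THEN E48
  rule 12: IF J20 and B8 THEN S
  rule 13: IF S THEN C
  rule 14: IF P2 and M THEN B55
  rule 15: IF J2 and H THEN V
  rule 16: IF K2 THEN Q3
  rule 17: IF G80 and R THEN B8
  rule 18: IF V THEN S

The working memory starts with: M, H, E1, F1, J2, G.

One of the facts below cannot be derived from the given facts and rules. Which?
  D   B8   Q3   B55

Round 1: rule 5 [IF E1 and H THEN L5]; rule 10 [IF G THEN B8]; rule 15 [IF J2 and H THEN V]. Adds L5, B8, V.
Round 2: rule 3 [IF L5 and H THEN K2]; rule 8 [IF M and L5 THEN U1]; rule 18 [IF V THEN S]. Adds K2, U1, S.
Round 3: rule 1 [IF K2 and B8 THEN R]; rule 6 [IF S THEN F95]; rule 13 [IF S THEN C]; rule 16 [IF K2 THEN Q3]. Adds R, F95, C, Q3.
Round 4: rule 9 [IF R and C THEN D]. Adds D.
Round 5: rule 4 [IF D and F1 THEN T]; rule 7 [IF D and F1 THEN A6]. Adds T, A6.
Round 6: rule 11 [IF A6 and U1 THEN E48]. Adds E48.
Derived: Q3 (round 3), D (round 4), B8 (round 1). B55 never appears in any round.

B55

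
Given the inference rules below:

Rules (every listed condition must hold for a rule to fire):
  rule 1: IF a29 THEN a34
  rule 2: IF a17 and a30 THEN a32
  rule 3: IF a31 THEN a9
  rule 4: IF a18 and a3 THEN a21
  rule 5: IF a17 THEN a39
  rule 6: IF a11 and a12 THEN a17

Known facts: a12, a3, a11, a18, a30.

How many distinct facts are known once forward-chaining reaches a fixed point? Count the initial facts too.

Round 1: rule 4 [IF a18 and a3 THEN a21]; rule 6 [IF a11 and a12 THEN a17]. Adds a21, a17.
Round 2: rule 2 [IF a17 and a30 THEN a32]; rule 5 [IF a17 THEN a39]. Adds a32, a39.
Closure: {a11, a12, a17, a18, a21, a3, a30, a32, a39} — 9 facts.

9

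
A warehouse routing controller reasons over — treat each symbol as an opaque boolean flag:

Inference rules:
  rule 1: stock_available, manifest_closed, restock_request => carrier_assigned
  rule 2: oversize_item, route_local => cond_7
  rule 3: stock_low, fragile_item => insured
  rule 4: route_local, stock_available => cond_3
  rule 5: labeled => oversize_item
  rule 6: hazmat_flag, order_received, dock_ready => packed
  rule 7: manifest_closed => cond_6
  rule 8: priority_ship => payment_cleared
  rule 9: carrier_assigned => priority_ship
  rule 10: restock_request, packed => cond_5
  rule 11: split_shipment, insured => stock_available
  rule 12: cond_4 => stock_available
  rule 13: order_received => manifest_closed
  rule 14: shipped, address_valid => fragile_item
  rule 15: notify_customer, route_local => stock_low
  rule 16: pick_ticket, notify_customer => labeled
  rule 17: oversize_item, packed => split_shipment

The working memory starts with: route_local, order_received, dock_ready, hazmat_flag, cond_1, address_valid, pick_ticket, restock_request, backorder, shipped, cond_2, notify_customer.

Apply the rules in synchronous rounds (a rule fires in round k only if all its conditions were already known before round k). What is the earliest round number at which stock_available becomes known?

Round 1: rule 6 [hazmat_flag, order_received, dock_ready => packed]; rule 13 [order_received => manifest_closed]; rule 14 [shipped, address_valid => fragile_item]; rule 15 [notify_customer, route_local => stock_low]; rule 16 [pick_ticket, notify_customer => labeled]. New: packed, manifest_closed, fragile_item, stock_low, labeled.
Round 2: rule 3 [stock_low, fragile_item => insured]; rule 5 [labeled => oversize_item]; rule 7 [manifest_closed => cond_6]; rule 10 [restock_request, packed => cond_5]. New: insured, oversize_item, cond_6, cond_5.
Round 3: rule 2 [oversize_item, route_local => cond_7]; rule 17 [oversize_item, packed => split_shipment]. New: cond_7, split_shipment.
Round 4: rule 11 [split_shipment, insured => stock_available]. New: stock_available.
stock_available first appears in round 4.

4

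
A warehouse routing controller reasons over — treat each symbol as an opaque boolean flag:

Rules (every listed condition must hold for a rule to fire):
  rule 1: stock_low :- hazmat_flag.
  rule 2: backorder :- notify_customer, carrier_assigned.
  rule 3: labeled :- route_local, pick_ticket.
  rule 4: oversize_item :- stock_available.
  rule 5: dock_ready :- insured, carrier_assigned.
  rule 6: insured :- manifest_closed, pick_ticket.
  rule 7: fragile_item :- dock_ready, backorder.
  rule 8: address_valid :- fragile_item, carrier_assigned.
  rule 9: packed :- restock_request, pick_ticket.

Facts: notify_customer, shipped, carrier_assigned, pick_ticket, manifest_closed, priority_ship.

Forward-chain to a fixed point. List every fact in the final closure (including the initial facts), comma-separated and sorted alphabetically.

address_valid, backorder, carrier_assigned, dock_ready, fragile_item, insured, manifest_closed, notify_customer, pick_ticket, priority_ship, shipped

Round 1 — rule 2, rule 6, derive backorder, insured.
Round 2 — rule 5, derive dock_ready.
Round 3 — rule 7, derive fragile_item.
Round 4 — rule 8, derive address_valid.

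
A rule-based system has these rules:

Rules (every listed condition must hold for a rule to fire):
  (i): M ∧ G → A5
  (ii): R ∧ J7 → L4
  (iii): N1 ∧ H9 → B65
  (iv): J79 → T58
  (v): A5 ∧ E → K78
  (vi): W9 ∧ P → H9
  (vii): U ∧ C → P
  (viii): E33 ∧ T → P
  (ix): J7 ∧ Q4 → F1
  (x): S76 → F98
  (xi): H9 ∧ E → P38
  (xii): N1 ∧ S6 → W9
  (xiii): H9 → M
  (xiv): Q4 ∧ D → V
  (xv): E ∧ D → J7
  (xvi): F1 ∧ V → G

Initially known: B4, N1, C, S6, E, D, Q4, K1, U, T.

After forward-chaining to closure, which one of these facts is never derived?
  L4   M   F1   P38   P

L4

Round 1 fires (vii), (xii), (xiv), (xv), giving P, W9, V, J7.
Round 2 fires (vi), (ix), giving H9, F1.
Round 3 fires (iii), (xi), (xiii), (xvi), giving B65, P38, M, G.
Round 4 fires (i), giving A5.
Round 5 fires (v), giving K78.
Derived: F1 (round 2), M (round 3), P38 (round 3), P (round 1). L4 never appears in any round.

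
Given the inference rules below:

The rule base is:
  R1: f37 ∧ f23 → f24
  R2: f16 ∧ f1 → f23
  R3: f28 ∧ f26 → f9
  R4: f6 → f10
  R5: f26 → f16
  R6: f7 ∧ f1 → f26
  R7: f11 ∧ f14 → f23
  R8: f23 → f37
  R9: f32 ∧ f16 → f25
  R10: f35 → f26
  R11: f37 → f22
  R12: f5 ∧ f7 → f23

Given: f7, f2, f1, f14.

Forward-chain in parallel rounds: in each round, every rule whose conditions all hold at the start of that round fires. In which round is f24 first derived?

5

Round 1: R6 [f7 ∧ f1 → f26]. Adds f26.
Round 2: R5 [f26 → f16]. Adds f16.
Round 3: R2 [f16 ∧ f1 → f23]. Adds f23.
Round 4: R8 [f23 → f37]. Adds f37.
Round 5: R1 [f37 ∧ f23 → f24]; R11 [f37 → f22]. Adds f24, f22.
f24 first appears in round 5.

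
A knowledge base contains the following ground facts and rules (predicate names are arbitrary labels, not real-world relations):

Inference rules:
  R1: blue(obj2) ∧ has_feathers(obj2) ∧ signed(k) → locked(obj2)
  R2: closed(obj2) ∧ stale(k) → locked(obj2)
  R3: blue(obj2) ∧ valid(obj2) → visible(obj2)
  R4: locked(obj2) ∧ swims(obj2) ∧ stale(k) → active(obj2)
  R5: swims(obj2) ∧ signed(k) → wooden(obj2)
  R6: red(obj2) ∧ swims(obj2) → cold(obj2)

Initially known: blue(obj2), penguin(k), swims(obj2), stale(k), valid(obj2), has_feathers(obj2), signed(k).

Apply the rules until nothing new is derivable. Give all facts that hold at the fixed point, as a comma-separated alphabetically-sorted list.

active(obj2), blue(obj2), has_feathers(obj2), locked(obj2), penguin(k), signed(k), stale(k), swims(obj2), valid(obj2), visible(obj2), wooden(obj2)

Round 1 — R1, R3, R5, derive locked(obj2), visible(obj2), wooden(obj2).
Round 2 — R4, derive active(obj2).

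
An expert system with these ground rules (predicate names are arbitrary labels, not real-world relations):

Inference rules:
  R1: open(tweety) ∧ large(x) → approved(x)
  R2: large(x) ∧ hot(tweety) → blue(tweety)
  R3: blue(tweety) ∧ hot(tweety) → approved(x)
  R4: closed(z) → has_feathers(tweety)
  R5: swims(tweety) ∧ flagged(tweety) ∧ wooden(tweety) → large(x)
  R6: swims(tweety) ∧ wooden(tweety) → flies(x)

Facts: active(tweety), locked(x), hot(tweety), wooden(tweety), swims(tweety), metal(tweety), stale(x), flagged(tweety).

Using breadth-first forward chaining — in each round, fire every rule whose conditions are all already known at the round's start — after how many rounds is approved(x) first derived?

Round 1 — R5, R6, derive large(x), flies(x).
Round 2 — R2, derive blue(tweety).
Round 3 — R3, derive approved(x).
approved(x) first appears in round 3.

3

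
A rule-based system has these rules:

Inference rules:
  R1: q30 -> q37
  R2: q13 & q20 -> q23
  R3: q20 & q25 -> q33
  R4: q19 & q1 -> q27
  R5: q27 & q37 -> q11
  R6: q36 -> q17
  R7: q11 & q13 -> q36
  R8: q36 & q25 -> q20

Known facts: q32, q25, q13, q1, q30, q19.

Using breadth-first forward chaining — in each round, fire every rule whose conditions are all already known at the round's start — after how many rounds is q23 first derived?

5

Round 1 fires R1, R4, giving q37, q27.
Round 2 fires R5, giving q11.
Round 3 fires R7, giving q36.
Round 4 fires R6, R8, giving q17, q20.
Round 5 fires R2, R3, giving q23, q33.
q23 first appears in round 5.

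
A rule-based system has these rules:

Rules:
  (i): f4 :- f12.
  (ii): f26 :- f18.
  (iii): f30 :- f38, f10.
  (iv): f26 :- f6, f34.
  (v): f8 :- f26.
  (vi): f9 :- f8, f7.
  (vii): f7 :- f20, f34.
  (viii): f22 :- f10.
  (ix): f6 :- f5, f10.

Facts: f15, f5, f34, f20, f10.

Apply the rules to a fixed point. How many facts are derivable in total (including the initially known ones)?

11

Round 1 — (vii), (viii), (ix), derive f7, f22, f6.
Round 2 — (iv), derive f26.
Round 3 — (v), derive f8.
Round 4 — (vi), derive f9.
Closure: {f10, f15, f20, f22, f26, f34, f5, f6, f7, f8, f9} — 11 facts.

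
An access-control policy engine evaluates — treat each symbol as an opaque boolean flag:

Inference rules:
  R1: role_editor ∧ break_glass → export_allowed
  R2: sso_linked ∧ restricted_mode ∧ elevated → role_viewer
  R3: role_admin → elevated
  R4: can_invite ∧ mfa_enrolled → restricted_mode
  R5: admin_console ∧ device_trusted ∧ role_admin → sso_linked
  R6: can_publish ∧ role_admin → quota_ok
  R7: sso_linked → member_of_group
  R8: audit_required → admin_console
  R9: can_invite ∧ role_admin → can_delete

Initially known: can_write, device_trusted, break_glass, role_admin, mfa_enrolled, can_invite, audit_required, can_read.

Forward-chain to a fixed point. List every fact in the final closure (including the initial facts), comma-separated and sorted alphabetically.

Round 1 fires R3, R4, R8, R9, giving elevated, restricted_mode, admin_console, can_delete.
Round 2 fires R5, giving sso_linked.
Round 3 fires R2, R7, giving role_viewer, member_of_group.

admin_console, audit_required, break_glass, can_delete, can_invite, can_read, can_write, device_trusted, elevated, member_of_group, mfa_enrolled, restricted_mode, role_admin, role_viewer, sso_linked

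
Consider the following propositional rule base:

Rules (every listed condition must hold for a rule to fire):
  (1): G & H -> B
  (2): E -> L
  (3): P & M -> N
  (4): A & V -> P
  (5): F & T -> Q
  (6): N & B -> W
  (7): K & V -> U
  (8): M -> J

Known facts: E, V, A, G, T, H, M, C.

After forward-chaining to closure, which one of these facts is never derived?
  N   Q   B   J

[1] (1) [G & H -> B]; (2) [E -> L]; (4) [A & V -> P]; (8) [M -> J]. ⇒ new: B, L, P, J.
[2] (3) [P & M -> N]. ⇒ new: N.
[3] (6) [N & B -> W]. ⇒ new: W.
Derived: B (round 1), N (round 2), J (round 1). Q never appears in any round.

Q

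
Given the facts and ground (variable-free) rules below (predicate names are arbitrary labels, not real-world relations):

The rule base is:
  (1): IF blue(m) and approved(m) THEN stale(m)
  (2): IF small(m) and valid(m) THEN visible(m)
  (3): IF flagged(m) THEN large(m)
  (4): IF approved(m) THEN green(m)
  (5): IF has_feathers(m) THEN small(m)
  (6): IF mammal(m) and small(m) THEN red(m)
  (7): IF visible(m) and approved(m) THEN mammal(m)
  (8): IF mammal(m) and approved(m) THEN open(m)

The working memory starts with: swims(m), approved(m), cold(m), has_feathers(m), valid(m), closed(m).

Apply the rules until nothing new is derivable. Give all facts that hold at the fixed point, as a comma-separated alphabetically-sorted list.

approved(m), closed(m), cold(m), green(m), has_feathers(m), mammal(m), open(m), red(m), small(m), swims(m), valid(m), visible(m)

Round 1: (4) [IF approved(m) THEN green(m)]; (5) [IF has_feathers(m) THEN small(m)]. Adds green(m), small(m).
Round 2: (2) [IF small(m) and valid(m) THEN visible(m)]. Adds visible(m).
Round 3: (7) [IF visible(m) and approved(m) THEN mammal(m)]. Adds mammal(m).
Round 4: (6) [IF mammal(m) and small(m) THEN red(m)]; (8) [IF mammal(m) and approved(m) THEN open(m)]. Adds red(m), open(m).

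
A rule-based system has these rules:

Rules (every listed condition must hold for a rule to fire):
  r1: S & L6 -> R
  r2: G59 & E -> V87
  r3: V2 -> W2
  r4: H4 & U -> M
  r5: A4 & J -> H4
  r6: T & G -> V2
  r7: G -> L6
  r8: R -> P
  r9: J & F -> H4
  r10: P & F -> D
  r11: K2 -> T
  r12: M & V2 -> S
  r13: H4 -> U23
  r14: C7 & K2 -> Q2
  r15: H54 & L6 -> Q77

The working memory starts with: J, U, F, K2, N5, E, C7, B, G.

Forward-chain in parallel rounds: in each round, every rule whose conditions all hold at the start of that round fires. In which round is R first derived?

4

Round 1: r7 [G -> L6]; r9 [J & F -> H4]; r11 [K2 -> T]; r14 [C7 & K2 -> Q2]. Adds L6, H4, T, Q2.
Round 2: r4 [H4 & U -> M]; r6 [T & G -> V2]; r13 [H4 -> U23]. Adds M, V2, U23.
Round 3: r3 [V2 -> W2]; r12 [M & V2 -> S]. Adds W2, S.
Round 4: r1 [S & L6 -> R]. Adds R.
R first appears in round 4.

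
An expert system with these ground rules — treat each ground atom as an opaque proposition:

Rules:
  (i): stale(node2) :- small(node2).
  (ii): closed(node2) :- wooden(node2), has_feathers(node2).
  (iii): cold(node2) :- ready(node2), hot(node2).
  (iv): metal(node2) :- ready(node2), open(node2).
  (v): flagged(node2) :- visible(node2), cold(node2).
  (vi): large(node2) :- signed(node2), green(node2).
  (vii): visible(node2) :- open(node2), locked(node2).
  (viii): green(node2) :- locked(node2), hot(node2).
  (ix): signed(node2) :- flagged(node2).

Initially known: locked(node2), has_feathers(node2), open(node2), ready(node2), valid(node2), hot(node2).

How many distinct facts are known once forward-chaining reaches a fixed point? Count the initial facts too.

13

[1] (iii) [cold(node2) :- ready(node2), hot(node2).]; (iv) [metal(node2) :- ready(node2), open(node2).]; (vii) [visible(node2) :- open(node2), locked(node2).]; (viii) [green(node2) :- locked(node2), hot(node2).]. ⇒ new: cold(node2), metal(node2), visible(node2), green(node2).
[2] (v) [flagged(node2) :- visible(node2), cold(node2).]. ⇒ new: flagged(node2).
[3] (ix) [signed(node2) :- flagged(node2).]. ⇒ new: signed(node2).
[4] (vi) [large(node2) :- signed(node2), green(node2).]. ⇒ new: large(node2).
Closure: {cold(node2), flagged(node2), green(node2), has_feathers(node2), hot(node2), large(node2), locked(node2), metal(node2), open(node2), ready(node2), signed(node2), valid(node2), visible(node2)} — 13 facts.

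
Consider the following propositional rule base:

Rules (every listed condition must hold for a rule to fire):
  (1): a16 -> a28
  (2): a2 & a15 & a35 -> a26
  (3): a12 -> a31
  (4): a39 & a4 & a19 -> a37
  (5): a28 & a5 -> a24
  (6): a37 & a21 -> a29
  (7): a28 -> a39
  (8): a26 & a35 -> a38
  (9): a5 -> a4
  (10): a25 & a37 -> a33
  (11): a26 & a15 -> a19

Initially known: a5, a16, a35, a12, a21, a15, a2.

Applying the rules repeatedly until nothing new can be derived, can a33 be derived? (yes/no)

Round 1 fires (1), (2), (3), (9), giving a28, a26, a31, a4.
Round 2 fires (5), (7), (8), (11), giving a24, a39, a38, a19.
Round 3 fires (4), giving a37.
Round 4 fires (6), giving a29.
Fixed point reached. a33 is concluded only by (10); (10) needs a25 (never derived).

no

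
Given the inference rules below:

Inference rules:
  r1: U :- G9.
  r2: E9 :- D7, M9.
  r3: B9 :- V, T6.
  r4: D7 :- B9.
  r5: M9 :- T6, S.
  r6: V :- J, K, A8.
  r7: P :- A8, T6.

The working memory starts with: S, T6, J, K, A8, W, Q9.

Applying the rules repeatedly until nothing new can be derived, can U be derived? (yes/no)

no

Round 1: r5 [M9 :- T6, S.]; r6 [V :- J, K, A8.]; r7 [P :- A8, T6.]. Adds M9, V, P.
Round 2: r3 [B9 :- V, T6.]. Adds B9.
Round 3: r4 [D7 :- B9.]. Adds D7.
Round 4: r2 [E9 :- D7, M9.]. Adds E9.
Fixed point reached. U is concluded only by r1; r1 needs G9 (never derived).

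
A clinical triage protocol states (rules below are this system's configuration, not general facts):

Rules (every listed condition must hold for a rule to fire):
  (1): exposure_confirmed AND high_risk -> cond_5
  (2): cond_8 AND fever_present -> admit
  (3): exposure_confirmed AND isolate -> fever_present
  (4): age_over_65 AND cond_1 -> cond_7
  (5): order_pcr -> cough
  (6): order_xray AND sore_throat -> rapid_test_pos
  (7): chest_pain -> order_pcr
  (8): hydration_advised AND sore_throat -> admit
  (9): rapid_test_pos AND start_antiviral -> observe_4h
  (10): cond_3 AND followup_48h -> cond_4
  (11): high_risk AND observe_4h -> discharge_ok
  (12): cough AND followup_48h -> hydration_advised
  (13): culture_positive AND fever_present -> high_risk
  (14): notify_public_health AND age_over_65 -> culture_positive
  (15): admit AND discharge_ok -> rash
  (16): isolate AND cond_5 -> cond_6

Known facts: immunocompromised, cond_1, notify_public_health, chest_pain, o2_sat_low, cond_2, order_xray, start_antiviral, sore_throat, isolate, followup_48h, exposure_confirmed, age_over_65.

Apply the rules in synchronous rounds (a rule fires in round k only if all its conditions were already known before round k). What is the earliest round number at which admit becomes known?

4

Round 1: (3) [exposure_confirmed AND isolate -> fever_present]; (4) [age_over_65 AND cond_1 -> cond_7]; (6) [order_xray AND sore_throat -> rapid_test_pos]; (7) [chest_pain -> order_pcr]; (14) [notify_public_health AND age_over_65 -> culture_positive]. Adds fever_present, cond_7, rapid_test_pos, order_pcr, culture_positive.
Round 2: (5) [order_pcr -> cough]; (9) [rapid_test_pos AND start_antiviral -> observe_4h]; (13) [culture_positive AND fever_present -> high_risk]. Adds cough, observe_4h, high_risk.
Round 3: (1) [exposure_confirmed AND high_risk -> cond_5]; (11) [high_risk AND observe_4h -> discharge_ok]; (12) [cough AND followup_48h -> hydration_advised]. Adds cond_5, discharge_ok, hydration_advised.
Round 4: (8) [hydration_advised AND sore_throat -> admit]; (16) [isolate AND cond_5 -> cond_6]. Adds admit, cond_6.
admit first appears in round 4.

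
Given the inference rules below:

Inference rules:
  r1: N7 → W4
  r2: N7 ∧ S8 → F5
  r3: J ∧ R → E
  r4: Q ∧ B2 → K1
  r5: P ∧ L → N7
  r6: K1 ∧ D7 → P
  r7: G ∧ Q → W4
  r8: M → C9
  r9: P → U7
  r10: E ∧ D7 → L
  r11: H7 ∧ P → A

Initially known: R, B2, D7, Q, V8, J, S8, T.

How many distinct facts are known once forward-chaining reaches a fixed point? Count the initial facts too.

Round 1 — r3, r4, derive E, K1.
Round 2 — r6, r10, derive P, L.
Round 3 — r5, r9, derive N7, U7.
Round 4 — r1, r2, derive W4, F5.
Closure: {B2, D7, E, F5, J, K1, L, N7, P, Q, R, S8, T, U7, V8, W4} — 16 facts.

16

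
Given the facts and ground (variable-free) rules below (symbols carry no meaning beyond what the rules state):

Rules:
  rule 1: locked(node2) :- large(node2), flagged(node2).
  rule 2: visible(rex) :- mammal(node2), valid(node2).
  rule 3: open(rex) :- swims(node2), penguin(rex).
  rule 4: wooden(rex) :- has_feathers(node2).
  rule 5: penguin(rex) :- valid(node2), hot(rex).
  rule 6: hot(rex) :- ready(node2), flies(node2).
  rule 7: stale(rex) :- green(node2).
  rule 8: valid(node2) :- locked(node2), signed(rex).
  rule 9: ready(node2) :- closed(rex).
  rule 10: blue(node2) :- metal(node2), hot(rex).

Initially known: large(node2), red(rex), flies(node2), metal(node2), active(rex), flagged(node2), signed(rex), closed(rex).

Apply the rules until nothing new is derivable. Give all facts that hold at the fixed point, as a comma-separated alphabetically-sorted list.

active(rex), blue(node2), closed(rex), flagged(node2), flies(node2), hot(rex), large(node2), locked(node2), metal(node2), penguin(rex), ready(node2), red(rex), signed(rex), valid(node2)

Round 1: rule 1 [locked(node2) :- large(node2), flagged(node2).]; rule 9 [ready(node2) :- closed(rex).]. New: locked(node2), ready(node2).
Round 2: rule 6 [hot(rex) :- ready(node2), flies(node2).]; rule 8 [valid(node2) :- locked(node2), signed(rex).]. New: hot(rex), valid(node2).
Round 3: rule 5 [penguin(rex) :- valid(node2), hot(rex).]; rule 10 [blue(node2) :- metal(node2), hot(rex).]. New: penguin(rex), blue(node2).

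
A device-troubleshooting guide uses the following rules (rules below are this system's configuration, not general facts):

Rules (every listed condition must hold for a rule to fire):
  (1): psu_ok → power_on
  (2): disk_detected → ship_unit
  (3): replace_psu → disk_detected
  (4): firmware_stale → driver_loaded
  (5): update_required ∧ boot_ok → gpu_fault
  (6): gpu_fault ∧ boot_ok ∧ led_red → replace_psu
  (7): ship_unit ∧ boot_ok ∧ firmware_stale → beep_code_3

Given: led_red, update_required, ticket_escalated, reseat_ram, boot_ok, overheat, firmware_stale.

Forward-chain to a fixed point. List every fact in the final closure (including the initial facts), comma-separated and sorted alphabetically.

beep_code_3, boot_ok, disk_detected, driver_loaded, firmware_stale, gpu_fault, led_red, overheat, replace_psu, reseat_ram, ship_unit, ticket_escalated, update_required

Round 1: (4) [firmware_stale → driver_loaded]; (5) [update_required ∧ boot_ok → gpu_fault]. New: driver_loaded, gpu_fault.
Round 2: (6) [gpu_fault ∧ boot_ok ∧ led_red → replace_psu]. New: replace_psu.
Round 3: (3) [replace_psu → disk_detected]. New: disk_detected.
Round 4: (2) [disk_detected → ship_unit]. New: ship_unit.
Round 5: (7) [ship_unit ∧ boot_ok ∧ firmware_stale → beep_code_3]. New: beep_code_3.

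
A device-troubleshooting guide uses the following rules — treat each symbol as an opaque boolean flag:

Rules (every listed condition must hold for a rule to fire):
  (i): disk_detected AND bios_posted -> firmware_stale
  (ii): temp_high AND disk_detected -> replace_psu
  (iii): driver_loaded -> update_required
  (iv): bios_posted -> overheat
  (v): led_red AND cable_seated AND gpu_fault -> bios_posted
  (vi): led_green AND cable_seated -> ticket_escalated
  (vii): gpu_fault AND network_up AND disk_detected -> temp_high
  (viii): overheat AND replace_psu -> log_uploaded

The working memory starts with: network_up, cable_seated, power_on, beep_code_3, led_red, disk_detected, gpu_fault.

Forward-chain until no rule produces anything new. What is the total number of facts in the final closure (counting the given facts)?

Round 1: (v) [led_red AND cable_seated AND gpu_fault -> bios_posted]; (vii) [gpu_fault AND network_up AND disk_detected -> temp_high]. Adds bios_posted, temp_high.
Round 2: (i) [disk_detected AND bios_posted -> firmware_stale]; (ii) [temp_high AND disk_detected -> replace_psu]; (iv) [bios_posted -> overheat]. Adds firmware_stale, replace_psu, overheat.
Round 3: (viii) [overheat AND replace_psu -> log_uploaded]. Adds log_uploaded.
Closure: {beep_code_3, bios_posted, cable_seated, disk_detected, firmware_stale, gpu_fault, led_red, log_uploaded, network_up, overheat, power_on, replace_psu, temp_high} — 13 facts.

13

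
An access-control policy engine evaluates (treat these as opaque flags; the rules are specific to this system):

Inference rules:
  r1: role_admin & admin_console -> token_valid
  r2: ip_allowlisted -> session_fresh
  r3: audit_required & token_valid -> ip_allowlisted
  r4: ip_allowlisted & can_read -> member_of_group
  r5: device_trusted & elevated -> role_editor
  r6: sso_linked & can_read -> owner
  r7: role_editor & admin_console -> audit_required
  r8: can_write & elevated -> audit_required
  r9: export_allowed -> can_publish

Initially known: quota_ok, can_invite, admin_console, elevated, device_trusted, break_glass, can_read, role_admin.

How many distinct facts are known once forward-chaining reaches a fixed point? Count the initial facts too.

Round 1 — r1, r5, derive token_valid, role_editor.
Round 2 — r7, derive audit_required.
Round 3 — r3, derive ip_allowlisted.
Round 4 — r2, r4, derive session_fresh, member_of_group.
Closure: {admin_console, audit_required, break_glass, can_invite, can_read, device_trusted, elevated, ip_allowlisted, member_of_group, quota_ok, role_admin, role_editor, session_fresh, token_valid} — 14 facts.

14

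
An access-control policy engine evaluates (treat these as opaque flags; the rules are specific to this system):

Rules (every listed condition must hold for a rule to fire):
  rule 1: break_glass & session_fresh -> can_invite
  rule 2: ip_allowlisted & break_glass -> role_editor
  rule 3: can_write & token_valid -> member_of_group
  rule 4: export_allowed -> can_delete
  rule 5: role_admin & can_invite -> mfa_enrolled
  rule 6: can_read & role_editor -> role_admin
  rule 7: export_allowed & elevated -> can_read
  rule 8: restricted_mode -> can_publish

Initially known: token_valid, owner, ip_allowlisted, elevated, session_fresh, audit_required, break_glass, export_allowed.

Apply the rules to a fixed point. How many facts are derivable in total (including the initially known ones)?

Round 1: rule 1 [break_glass & session_fresh -> can_invite]; rule 2 [ip_allowlisted & break_glass -> role_editor]; rule 4 [export_allowed -> can_delete]; rule 7 [export_allowed & elevated -> can_read]. Adds can_invite, role_editor, can_delete, can_read.
Round 2: rule 6 [can_read & role_editor -> role_admin]. Adds role_admin.
Round 3: rule 5 [role_admin & can_invite -> mfa_enrolled]. Adds mfa_enrolled.
Closure: {audit_required, break_glass, can_delete, can_invite, can_read, elevated, export_allowed, ip_allowlisted, mfa_enrolled, owner, role_admin, role_editor, session_fresh, token_valid} — 14 facts.

14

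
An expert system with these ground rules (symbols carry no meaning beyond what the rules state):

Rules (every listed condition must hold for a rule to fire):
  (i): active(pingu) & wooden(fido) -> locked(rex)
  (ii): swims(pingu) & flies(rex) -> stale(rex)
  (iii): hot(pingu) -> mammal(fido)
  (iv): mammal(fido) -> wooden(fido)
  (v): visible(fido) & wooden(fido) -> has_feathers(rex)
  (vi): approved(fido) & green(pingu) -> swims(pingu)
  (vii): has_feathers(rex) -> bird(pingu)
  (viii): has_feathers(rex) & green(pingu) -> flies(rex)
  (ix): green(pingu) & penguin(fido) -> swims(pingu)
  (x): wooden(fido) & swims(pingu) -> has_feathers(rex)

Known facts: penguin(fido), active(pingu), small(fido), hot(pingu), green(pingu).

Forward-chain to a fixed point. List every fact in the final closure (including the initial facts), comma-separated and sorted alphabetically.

Round 1: (iii) [hot(pingu) -> mammal(fido)]; (ix) [green(pingu) & penguin(fido) -> swims(pingu)]. Adds mammal(fido), swims(pingu).
Round 2: (iv) [mammal(fido) -> wooden(fido)]. Adds wooden(fido).
Round 3: (i) [active(pingu) & wooden(fido) -> locked(rex)]; (x) [wooden(fido) & swims(pingu) -> has_feathers(rex)]. Adds locked(rex), has_feathers(rex).
Round 4: (vii) [has_feathers(rex) -> bird(pingu)]; (viii) [has_feathers(rex) & green(pingu) -> flies(rex)]. Adds bird(pingu), flies(rex).
Round 5: (ii) [swims(pingu) & flies(rex) -> stale(rex)]. Adds stale(rex).

active(pingu), bird(pingu), flies(rex), green(pingu), has_feathers(rex), hot(pingu), locked(rex), mammal(fido), penguin(fido), small(fido), stale(rex), swims(pingu), wooden(fido)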